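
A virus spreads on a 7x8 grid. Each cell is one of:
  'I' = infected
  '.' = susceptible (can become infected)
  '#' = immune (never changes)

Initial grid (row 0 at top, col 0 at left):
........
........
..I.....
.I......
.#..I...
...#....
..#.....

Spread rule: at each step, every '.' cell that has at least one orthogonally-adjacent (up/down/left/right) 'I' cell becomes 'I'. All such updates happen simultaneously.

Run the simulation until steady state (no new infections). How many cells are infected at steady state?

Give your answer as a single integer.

Answer: 53

Derivation:
Step 0 (initial): 3 infected
Step 1: +9 new -> 12 infected
Step 2: +12 new -> 24 infected
Step 3: +12 new -> 36 infected
Step 4: +9 new -> 45 infected
Step 5: +5 new -> 50 infected
Step 6: +2 new -> 52 infected
Step 7: +1 new -> 53 infected
Step 8: +0 new -> 53 infected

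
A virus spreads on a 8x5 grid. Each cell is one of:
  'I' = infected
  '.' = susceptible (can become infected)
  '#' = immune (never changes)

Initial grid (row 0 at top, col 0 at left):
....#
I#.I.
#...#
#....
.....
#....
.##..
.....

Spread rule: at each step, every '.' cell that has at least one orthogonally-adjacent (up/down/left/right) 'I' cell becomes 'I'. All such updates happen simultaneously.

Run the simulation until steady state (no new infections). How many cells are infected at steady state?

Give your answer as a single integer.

Answer: 32

Derivation:
Step 0 (initial): 2 infected
Step 1: +5 new -> 7 infected
Step 2: +4 new -> 11 infected
Step 3: +4 new -> 15 infected
Step 4: +4 new -> 19 infected
Step 5: +4 new -> 23 infected
Step 6: +4 new -> 27 infected
Step 7: +2 new -> 29 infected
Step 8: +1 new -> 30 infected
Step 9: +1 new -> 31 infected
Step 10: +1 new -> 32 infected
Step 11: +0 new -> 32 infected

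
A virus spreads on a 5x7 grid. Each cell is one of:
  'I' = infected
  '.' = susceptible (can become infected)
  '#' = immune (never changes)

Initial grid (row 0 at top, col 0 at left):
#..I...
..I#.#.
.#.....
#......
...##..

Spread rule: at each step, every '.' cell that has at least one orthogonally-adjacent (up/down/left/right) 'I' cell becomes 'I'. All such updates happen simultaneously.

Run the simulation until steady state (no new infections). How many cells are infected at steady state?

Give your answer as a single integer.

Answer: 28

Derivation:
Step 0 (initial): 2 infected
Step 1: +4 new -> 6 infected
Step 2: +6 new -> 12 infected
Step 3: +6 new -> 18 infected
Step 4: +4 new -> 22 infected
Step 5: +3 new -> 25 infected
Step 6: +2 new -> 27 infected
Step 7: +1 new -> 28 infected
Step 8: +0 new -> 28 infected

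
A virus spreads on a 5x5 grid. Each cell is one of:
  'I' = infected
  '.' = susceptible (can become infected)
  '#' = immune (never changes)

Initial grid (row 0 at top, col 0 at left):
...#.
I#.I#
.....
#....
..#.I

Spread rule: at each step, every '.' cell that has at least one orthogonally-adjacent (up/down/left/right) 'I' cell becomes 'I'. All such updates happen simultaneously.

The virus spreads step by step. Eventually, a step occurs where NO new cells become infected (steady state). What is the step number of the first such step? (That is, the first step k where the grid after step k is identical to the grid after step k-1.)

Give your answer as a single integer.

Step 0 (initial): 3 infected
Step 1: +6 new -> 9 infected
Step 2: +6 new -> 15 infected
Step 3: +2 new -> 17 infected
Step 4: +1 new -> 18 infected
Step 5: +1 new -> 19 infected
Step 6: +0 new -> 19 infected

Answer: 6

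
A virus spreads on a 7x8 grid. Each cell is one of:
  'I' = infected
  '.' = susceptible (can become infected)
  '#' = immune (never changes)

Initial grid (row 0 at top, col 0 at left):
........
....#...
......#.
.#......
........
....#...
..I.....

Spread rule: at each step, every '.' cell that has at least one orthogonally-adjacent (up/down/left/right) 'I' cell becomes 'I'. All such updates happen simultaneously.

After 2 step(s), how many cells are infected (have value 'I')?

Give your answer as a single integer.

Step 0 (initial): 1 infected
Step 1: +3 new -> 4 infected
Step 2: +5 new -> 9 infected

Answer: 9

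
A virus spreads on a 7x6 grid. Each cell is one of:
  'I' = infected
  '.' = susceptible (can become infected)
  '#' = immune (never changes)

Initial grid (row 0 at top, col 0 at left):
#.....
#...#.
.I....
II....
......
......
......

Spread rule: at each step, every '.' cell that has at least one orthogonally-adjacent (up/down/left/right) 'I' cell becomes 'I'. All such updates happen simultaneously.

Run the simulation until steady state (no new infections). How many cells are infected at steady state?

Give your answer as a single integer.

Step 0 (initial): 3 infected
Step 1: +6 new -> 9 infected
Step 2: +7 new -> 16 infected
Step 3: +8 new -> 24 infected
Step 4: +6 new -> 30 infected
Step 5: +5 new -> 35 infected
Step 6: +3 new -> 38 infected
Step 7: +1 new -> 39 infected
Step 8: +0 new -> 39 infected

Answer: 39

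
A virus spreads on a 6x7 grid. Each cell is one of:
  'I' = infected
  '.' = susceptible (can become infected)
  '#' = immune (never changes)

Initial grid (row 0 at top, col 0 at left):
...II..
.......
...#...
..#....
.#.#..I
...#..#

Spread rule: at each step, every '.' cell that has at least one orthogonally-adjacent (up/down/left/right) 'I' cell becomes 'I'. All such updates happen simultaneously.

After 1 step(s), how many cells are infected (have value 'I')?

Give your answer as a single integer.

Step 0 (initial): 3 infected
Step 1: +6 new -> 9 infected

Answer: 9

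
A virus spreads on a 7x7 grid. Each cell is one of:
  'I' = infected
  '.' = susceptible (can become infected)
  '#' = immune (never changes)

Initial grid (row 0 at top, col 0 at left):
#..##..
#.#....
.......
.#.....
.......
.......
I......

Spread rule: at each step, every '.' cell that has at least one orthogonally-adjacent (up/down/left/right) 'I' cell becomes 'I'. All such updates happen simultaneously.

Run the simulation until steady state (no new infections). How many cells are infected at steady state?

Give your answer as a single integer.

Step 0 (initial): 1 infected
Step 1: +2 new -> 3 infected
Step 2: +3 new -> 6 infected
Step 3: +4 new -> 10 infected
Step 4: +4 new -> 14 infected
Step 5: +5 new -> 19 infected
Step 6: +6 new -> 25 infected
Step 7: +5 new -> 30 infected
Step 8: +5 new -> 35 infected
Step 9: +3 new -> 38 infected
Step 10: +2 new -> 40 infected
Step 11: +2 new -> 42 infected
Step 12: +1 new -> 43 infected
Step 13: +0 new -> 43 infected

Answer: 43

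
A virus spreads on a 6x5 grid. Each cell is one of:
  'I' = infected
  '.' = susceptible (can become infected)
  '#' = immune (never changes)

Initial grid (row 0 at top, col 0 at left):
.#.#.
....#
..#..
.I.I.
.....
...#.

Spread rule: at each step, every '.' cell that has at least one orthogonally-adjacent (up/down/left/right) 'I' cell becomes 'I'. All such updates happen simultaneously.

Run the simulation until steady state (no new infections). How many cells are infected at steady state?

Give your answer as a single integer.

Step 0 (initial): 2 infected
Step 1: +7 new -> 9 infected
Step 2: +8 new -> 17 infected
Step 3: +5 new -> 22 infected
Step 4: +2 new -> 24 infected
Step 5: +0 new -> 24 infected

Answer: 24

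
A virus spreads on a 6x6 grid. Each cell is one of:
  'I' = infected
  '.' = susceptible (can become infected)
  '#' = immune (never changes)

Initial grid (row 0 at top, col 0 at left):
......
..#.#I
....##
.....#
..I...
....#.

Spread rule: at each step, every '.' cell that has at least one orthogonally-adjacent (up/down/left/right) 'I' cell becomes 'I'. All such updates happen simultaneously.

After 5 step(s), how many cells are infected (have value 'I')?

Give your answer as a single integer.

Answer: 29

Derivation:
Step 0 (initial): 2 infected
Step 1: +5 new -> 7 infected
Step 2: +8 new -> 15 infected
Step 3: +7 new -> 22 infected
Step 4: +5 new -> 27 infected
Step 5: +2 new -> 29 infected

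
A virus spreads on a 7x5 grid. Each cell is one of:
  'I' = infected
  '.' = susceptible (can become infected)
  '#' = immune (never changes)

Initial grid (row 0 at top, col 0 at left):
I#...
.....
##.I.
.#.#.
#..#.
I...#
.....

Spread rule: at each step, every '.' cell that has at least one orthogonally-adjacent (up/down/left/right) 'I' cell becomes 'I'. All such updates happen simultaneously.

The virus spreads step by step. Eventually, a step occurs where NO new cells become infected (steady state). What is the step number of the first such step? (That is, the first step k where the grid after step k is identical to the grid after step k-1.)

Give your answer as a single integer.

Step 0 (initial): 3 infected
Step 1: +6 new -> 9 infected
Step 2: +9 new -> 18 infected
Step 3: +6 new -> 24 infected
Step 4: +1 new -> 25 infected
Step 5: +1 new -> 26 infected
Step 6: +0 new -> 26 infected

Answer: 6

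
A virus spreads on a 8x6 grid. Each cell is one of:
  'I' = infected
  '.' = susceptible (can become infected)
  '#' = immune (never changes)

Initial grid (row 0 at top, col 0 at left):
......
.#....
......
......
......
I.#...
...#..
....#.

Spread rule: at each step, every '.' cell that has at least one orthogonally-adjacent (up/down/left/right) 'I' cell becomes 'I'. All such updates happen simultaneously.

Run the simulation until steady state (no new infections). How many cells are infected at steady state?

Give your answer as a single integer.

Answer: 44

Derivation:
Step 0 (initial): 1 infected
Step 1: +3 new -> 4 infected
Step 2: +4 new -> 8 infected
Step 3: +5 new -> 13 infected
Step 4: +5 new -> 18 infected
Step 5: +6 new -> 24 infected
Step 6: +6 new -> 30 infected
Step 7: +6 new -> 36 infected
Step 8: +4 new -> 40 infected
Step 9: +3 new -> 43 infected
Step 10: +1 new -> 44 infected
Step 11: +0 new -> 44 infected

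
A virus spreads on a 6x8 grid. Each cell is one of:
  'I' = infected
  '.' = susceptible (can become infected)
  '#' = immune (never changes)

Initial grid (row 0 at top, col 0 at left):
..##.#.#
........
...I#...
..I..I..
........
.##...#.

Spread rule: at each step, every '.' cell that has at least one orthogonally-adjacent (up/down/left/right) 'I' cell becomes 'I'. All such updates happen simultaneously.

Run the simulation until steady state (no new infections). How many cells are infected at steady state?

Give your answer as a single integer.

Answer: 40

Derivation:
Step 0 (initial): 3 infected
Step 1: +9 new -> 12 infected
Step 2: +12 new -> 24 infected
Step 3: +9 new -> 33 infected
Step 4: +6 new -> 39 infected
Step 5: +1 new -> 40 infected
Step 6: +0 new -> 40 infected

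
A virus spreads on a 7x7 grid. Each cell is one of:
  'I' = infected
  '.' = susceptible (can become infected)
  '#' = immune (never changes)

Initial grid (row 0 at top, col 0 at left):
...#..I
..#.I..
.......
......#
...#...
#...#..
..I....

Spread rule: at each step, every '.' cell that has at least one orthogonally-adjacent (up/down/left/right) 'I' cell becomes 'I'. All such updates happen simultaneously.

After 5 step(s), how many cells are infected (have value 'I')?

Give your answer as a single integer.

Step 0 (initial): 3 infected
Step 1: +9 new -> 12 infected
Step 2: +9 new -> 21 infected
Step 3: +7 new -> 28 infected
Step 4: +6 new -> 34 infected
Step 5: +5 new -> 39 infected

Answer: 39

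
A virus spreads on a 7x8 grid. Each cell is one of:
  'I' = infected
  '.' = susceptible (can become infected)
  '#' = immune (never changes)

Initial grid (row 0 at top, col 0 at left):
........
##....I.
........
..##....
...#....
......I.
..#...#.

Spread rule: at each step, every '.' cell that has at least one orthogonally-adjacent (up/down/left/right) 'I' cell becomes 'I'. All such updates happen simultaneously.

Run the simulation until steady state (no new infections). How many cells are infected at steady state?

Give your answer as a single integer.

Answer: 49

Derivation:
Step 0 (initial): 2 infected
Step 1: +7 new -> 9 infected
Step 2: +11 new -> 20 infected
Step 3: +8 new -> 28 infected
Step 4: +6 new -> 34 infected
Step 5: +4 new -> 38 infected
Step 6: +5 new -> 43 infected
Step 7: +5 new -> 48 infected
Step 8: +1 new -> 49 infected
Step 9: +0 new -> 49 infected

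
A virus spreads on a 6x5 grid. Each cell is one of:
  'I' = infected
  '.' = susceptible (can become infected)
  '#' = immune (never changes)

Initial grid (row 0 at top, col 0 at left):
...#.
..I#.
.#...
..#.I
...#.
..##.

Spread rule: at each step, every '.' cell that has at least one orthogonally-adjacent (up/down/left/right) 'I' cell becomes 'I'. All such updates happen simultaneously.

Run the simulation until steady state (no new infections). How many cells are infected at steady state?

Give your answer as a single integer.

Answer: 23

Derivation:
Step 0 (initial): 2 infected
Step 1: +6 new -> 8 infected
Step 2: +5 new -> 13 infected
Step 3: +3 new -> 16 infected
Step 4: +1 new -> 17 infected
Step 5: +2 new -> 19 infected
Step 6: +2 new -> 21 infected
Step 7: +2 new -> 23 infected
Step 8: +0 new -> 23 infected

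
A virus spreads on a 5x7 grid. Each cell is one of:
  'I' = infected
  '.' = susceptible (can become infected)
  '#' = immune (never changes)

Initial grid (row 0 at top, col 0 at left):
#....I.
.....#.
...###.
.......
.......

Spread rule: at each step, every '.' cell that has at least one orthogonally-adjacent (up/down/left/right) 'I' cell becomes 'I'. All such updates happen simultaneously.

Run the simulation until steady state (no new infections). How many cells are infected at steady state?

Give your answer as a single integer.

Step 0 (initial): 1 infected
Step 1: +2 new -> 3 infected
Step 2: +3 new -> 6 infected
Step 3: +3 new -> 9 infected
Step 4: +3 new -> 12 infected
Step 5: +4 new -> 16 infected
Step 6: +5 new -> 21 infected
Step 7: +5 new -> 26 infected
Step 8: +3 new -> 29 infected
Step 9: +1 new -> 30 infected
Step 10: +0 new -> 30 infected

Answer: 30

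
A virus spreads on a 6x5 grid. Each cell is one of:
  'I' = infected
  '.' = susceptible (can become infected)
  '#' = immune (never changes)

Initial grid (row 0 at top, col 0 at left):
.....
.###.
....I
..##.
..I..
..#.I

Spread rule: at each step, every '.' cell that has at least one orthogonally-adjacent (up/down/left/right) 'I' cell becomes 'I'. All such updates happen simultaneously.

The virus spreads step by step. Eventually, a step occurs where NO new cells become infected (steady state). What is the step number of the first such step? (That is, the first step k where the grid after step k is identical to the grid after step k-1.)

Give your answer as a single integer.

Answer: 7

Derivation:
Step 0 (initial): 3 infected
Step 1: +7 new -> 10 infected
Step 2: +5 new -> 15 infected
Step 3: +4 new -> 19 infected
Step 4: +2 new -> 21 infected
Step 5: +2 new -> 23 infected
Step 6: +1 new -> 24 infected
Step 7: +0 new -> 24 infected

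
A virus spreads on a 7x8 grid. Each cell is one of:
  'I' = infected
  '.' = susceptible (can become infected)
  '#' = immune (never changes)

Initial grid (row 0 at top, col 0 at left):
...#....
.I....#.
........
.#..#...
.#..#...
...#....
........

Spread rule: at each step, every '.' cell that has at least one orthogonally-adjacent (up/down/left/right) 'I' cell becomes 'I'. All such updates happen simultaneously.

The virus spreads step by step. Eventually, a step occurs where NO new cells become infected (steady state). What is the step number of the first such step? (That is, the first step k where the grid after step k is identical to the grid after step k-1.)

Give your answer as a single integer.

Answer: 12

Derivation:
Step 0 (initial): 1 infected
Step 1: +4 new -> 5 infected
Step 2: +5 new -> 10 infected
Step 3: +4 new -> 14 infected
Step 4: +6 new -> 20 infected
Step 5: +5 new -> 25 infected
Step 6: +6 new -> 31 infected
Step 7: +6 new -> 37 infected
Step 8: +5 new -> 42 infected
Step 9: +4 new -> 46 infected
Step 10: +2 new -> 48 infected
Step 11: +1 new -> 49 infected
Step 12: +0 new -> 49 infected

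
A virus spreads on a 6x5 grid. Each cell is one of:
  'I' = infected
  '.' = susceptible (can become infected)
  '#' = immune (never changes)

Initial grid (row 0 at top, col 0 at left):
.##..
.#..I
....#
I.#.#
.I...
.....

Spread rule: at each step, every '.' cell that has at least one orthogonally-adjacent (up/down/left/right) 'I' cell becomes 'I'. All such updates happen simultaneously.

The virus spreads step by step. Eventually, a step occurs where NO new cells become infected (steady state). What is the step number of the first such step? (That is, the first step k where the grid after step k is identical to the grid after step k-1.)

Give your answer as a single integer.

Step 0 (initial): 3 infected
Step 1: +7 new -> 10 infected
Step 2: +8 new -> 18 infected
Step 3: +5 new -> 23 infected
Step 4: +1 new -> 24 infected
Step 5: +0 new -> 24 infected

Answer: 5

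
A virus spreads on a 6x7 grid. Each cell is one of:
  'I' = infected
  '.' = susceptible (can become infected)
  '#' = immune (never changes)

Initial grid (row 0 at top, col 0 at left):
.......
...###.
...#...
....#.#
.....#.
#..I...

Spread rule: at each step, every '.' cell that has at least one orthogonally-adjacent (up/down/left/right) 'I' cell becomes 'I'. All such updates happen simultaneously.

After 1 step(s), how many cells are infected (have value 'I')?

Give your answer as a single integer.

Step 0 (initial): 1 infected
Step 1: +3 new -> 4 infected

Answer: 4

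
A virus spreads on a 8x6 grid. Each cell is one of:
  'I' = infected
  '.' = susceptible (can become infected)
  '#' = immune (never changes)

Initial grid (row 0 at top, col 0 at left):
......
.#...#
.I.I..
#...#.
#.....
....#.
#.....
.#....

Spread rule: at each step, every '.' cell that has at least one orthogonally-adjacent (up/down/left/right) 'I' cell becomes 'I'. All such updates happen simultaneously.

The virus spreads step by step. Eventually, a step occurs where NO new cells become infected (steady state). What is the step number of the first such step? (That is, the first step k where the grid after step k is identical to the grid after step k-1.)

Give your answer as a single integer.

Step 0 (initial): 2 infected
Step 1: +6 new -> 8 infected
Step 2: +8 new -> 16 infected
Step 3: +8 new -> 24 infected
Step 4: +7 new -> 31 infected
Step 5: +4 new -> 35 infected
Step 6: +3 new -> 38 infected
Step 7: +1 new -> 39 infected
Step 8: +0 new -> 39 infected

Answer: 8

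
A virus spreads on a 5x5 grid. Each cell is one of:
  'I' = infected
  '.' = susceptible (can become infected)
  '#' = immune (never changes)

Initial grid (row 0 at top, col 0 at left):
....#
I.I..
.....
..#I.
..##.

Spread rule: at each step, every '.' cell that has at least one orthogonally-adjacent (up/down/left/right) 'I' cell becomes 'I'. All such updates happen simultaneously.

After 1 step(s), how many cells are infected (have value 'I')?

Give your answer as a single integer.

Step 0 (initial): 3 infected
Step 1: +8 new -> 11 infected

Answer: 11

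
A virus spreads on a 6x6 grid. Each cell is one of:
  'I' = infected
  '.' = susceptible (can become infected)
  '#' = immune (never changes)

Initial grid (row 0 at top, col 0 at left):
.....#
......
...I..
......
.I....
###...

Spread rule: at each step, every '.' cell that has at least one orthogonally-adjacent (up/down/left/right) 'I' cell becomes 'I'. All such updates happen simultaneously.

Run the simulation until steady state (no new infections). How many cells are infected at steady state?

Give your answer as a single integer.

Answer: 32

Derivation:
Step 0 (initial): 2 infected
Step 1: +7 new -> 9 infected
Step 2: +9 new -> 18 infected
Step 3: +8 new -> 26 infected
Step 4: +4 new -> 30 infected
Step 5: +2 new -> 32 infected
Step 6: +0 new -> 32 infected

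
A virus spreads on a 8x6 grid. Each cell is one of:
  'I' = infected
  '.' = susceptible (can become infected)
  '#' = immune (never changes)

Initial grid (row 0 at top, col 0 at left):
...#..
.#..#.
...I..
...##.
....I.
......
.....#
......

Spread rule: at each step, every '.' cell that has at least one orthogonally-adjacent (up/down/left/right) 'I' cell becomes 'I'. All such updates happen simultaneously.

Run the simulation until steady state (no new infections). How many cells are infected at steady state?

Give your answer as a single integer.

Step 0 (initial): 2 infected
Step 1: +6 new -> 8 infected
Step 2: +9 new -> 17 infected
Step 3: +8 new -> 25 infected
Step 4: +9 new -> 34 infected
Step 5: +5 new -> 39 infected
Step 6: +2 new -> 41 infected
Step 7: +1 new -> 42 infected
Step 8: +0 new -> 42 infected

Answer: 42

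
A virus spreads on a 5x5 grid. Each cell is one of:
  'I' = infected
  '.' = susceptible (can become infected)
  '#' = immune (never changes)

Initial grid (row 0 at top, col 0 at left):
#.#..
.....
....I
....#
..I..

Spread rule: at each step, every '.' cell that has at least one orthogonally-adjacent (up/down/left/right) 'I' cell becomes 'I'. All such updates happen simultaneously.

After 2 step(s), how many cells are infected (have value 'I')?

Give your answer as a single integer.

Step 0 (initial): 2 infected
Step 1: +5 new -> 7 infected
Step 2: +7 new -> 14 infected

Answer: 14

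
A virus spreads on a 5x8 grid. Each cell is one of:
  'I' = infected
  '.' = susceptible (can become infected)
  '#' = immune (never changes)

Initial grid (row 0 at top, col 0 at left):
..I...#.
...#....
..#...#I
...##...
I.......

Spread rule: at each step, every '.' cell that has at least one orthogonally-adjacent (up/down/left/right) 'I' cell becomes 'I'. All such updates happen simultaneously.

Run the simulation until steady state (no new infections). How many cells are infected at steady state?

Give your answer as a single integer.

Answer: 34

Derivation:
Step 0 (initial): 3 infected
Step 1: +7 new -> 10 infected
Step 2: +10 new -> 20 infected
Step 3: +9 new -> 29 infected
Step 4: +4 new -> 33 infected
Step 5: +1 new -> 34 infected
Step 6: +0 new -> 34 infected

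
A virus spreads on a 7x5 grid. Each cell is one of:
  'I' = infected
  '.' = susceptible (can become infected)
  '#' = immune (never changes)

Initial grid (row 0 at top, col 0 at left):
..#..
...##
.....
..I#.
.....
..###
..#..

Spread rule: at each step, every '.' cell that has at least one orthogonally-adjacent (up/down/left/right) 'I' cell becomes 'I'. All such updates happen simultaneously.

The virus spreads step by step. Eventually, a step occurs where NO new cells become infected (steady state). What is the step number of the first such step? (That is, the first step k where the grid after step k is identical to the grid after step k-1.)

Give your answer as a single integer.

Answer: 6

Derivation:
Step 0 (initial): 1 infected
Step 1: +3 new -> 4 infected
Step 2: +6 new -> 10 infected
Step 3: +6 new -> 16 infected
Step 4: +5 new -> 21 infected
Step 5: +2 new -> 23 infected
Step 6: +0 new -> 23 infected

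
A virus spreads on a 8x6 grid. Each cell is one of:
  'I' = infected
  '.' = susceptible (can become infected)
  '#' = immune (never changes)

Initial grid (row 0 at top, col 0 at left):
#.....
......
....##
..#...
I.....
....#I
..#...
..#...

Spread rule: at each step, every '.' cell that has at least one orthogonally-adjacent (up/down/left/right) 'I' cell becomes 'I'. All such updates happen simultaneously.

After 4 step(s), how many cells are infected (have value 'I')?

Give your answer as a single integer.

Step 0 (initial): 2 infected
Step 1: +5 new -> 7 infected
Step 2: +9 new -> 16 infected
Step 3: +9 new -> 25 infected
Step 4: +6 new -> 31 infected

Answer: 31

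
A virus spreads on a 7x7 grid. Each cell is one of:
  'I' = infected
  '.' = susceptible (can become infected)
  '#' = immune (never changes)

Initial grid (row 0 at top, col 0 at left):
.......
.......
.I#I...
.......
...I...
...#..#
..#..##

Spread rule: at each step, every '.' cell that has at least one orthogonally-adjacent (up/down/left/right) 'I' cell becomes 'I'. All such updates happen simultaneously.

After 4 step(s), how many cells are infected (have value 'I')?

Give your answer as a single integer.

Answer: 41

Derivation:
Step 0 (initial): 3 infected
Step 1: +8 new -> 11 infected
Step 2: +13 new -> 24 infected
Step 3: +11 new -> 35 infected
Step 4: +6 new -> 41 infected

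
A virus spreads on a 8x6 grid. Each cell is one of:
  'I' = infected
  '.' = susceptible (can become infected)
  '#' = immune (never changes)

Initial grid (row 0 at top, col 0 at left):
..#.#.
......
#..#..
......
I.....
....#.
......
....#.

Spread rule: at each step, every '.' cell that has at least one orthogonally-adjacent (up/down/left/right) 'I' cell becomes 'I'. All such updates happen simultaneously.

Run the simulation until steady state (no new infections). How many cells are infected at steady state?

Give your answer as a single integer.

Answer: 42

Derivation:
Step 0 (initial): 1 infected
Step 1: +3 new -> 4 infected
Step 2: +4 new -> 8 infected
Step 3: +6 new -> 14 infected
Step 4: +7 new -> 21 infected
Step 5: +7 new -> 28 infected
Step 6: +7 new -> 35 infected
Step 7: +4 new -> 39 infected
Step 8: +2 new -> 41 infected
Step 9: +1 new -> 42 infected
Step 10: +0 new -> 42 infected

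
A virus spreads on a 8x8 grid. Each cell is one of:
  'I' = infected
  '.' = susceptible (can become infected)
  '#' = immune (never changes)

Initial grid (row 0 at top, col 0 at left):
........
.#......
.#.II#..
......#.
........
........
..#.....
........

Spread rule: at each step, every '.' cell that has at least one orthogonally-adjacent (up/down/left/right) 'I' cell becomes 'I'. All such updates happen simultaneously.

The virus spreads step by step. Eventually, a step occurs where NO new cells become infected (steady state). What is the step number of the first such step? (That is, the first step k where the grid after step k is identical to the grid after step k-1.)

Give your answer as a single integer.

Step 0 (initial): 2 infected
Step 1: +5 new -> 7 infected
Step 2: +8 new -> 15 infected
Step 3: +8 new -> 23 infected
Step 4: +11 new -> 34 infected
Step 5: +11 new -> 45 infected
Step 6: +8 new -> 53 infected
Step 7: +4 new -> 57 infected
Step 8: +2 new -> 59 infected
Step 9: +0 new -> 59 infected

Answer: 9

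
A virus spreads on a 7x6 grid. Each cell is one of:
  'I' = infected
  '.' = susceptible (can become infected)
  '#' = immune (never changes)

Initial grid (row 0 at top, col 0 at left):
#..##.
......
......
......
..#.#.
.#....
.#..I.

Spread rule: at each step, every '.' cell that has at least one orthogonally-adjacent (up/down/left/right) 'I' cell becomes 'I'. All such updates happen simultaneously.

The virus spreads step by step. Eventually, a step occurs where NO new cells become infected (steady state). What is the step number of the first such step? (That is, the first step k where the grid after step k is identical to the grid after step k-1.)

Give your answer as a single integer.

Answer: 11

Derivation:
Step 0 (initial): 1 infected
Step 1: +3 new -> 4 infected
Step 2: +3 new -> 7 infected
Step 3: +3 new -> 10 infected
Step 4: +2 new -> 12 infected
Step 5: +4 new -> 16 infected
Step 6: +5 new -> 21 infected
Step 7: +6 new -> 27 infected
Step 8: +4 new -> 31 infected
Step 9: +3 new -> 34 infected
Step 10: +1 new -> 35 infected
Step 11: +0 new -> 35 infected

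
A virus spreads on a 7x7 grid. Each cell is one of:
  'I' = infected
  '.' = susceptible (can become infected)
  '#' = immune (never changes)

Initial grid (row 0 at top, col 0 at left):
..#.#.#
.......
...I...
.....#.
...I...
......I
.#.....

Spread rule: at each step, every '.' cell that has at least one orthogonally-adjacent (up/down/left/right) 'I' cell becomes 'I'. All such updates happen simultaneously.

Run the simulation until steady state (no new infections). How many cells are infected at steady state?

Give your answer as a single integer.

Step 0 (initial): 3 infected
Step 1: +10 new -> 13 infected
Step 2: +14 new -> 27 infected
Step 3: +9 new -> 36 infected
Step 4: +6 new -> 42 infected
Step 5: +2 new -> 44 infected
Step 6: +0 new -> 44 infected

Answer: 44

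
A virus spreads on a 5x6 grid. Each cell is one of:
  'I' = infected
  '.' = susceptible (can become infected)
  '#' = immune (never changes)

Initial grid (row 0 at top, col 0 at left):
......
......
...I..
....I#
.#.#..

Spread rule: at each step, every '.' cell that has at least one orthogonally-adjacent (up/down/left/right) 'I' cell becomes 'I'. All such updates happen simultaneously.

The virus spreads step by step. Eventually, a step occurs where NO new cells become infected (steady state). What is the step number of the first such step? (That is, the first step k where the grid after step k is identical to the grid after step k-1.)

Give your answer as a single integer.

Answer: 6

Derivation:
Step 0 (initial): 2 infected
Step 1: +5 new -> 7 infected
Step 2: +7 new -> 14 infected
Step 3: +7 new -> 21 infected
Step 4: +4 new -> 25 infected
Step 5: +2 new -> 27 infected
Step 6: +0 new -> 27 infected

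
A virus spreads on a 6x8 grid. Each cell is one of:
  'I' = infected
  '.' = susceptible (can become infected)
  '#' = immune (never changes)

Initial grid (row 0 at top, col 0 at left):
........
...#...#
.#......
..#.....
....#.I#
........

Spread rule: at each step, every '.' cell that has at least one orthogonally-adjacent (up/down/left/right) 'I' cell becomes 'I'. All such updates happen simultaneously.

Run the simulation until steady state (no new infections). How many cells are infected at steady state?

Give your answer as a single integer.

Step 0 (initial): 1 infected
Step 1: +3 new -> 4 infected
Step 2: +5 new -> 9 infected
Step 3: +5 new -> 14 infected
Step 4: +5 new -> 19 infected
Step 5: +6 new -> 25 infected
Step 6: +4 new -> 29 infected
Step 7: +4 new -> 33 infected
Step 8: +4 new -> 37 infected
Step 9: +3 new -> 40 infected
Step 10: +2 new -> 42 infected
Step 11: +0 new -> 42 infected

Answer: 42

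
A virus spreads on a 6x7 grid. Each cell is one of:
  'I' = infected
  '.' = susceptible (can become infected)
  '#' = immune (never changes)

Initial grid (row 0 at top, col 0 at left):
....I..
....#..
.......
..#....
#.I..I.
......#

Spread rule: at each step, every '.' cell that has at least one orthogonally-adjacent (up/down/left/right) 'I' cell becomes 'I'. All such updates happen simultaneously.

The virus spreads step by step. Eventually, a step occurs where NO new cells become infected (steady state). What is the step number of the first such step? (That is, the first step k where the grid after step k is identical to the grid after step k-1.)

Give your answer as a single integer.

Step 0 (initial): 3 infected
Step 1: +9 new -> 12 infected
Step 2: +12 new -> 24 infected
Step 3: +9 new -> 33 infected
Step 4: +4 new -> 37 infected
Step 5: +1 new -> 38 infected
Step 6: +0 new -> 38 infected

Answer: 6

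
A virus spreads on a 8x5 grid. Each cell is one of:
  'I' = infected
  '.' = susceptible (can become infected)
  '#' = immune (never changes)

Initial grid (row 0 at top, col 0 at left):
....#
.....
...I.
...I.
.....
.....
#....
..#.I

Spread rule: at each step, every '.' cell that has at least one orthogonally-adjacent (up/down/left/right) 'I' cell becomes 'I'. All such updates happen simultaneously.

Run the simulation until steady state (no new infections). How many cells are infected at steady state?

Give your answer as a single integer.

Step 0 (initial): 3 infected
Step 1: +8 new -> 11 infected
Step 2: +10 new -> 21 infected
Step 3: +7 new -> 28 infected
Step 4: +5 new -> 33 infected
Step 5: +3 new -> 36 infected
Step 6: +1 new -> 37 infected
Step 7: +0 new -> 37 infected

Answer: 37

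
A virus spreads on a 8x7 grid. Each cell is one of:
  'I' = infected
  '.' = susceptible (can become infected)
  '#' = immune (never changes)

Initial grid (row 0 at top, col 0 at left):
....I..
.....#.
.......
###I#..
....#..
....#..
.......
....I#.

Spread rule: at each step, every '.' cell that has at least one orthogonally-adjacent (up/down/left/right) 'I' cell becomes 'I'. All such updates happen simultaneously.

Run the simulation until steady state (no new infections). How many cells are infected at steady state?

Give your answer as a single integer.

Step 0 (initial): 3 infected
Step 1: +7 new -> 10 infected
Step 2: +10 new -> 20 infected
Step 3: +11 new -> 31 infected
Step 4: +12 new -> 43 infected
Step 5: +5 new -> 48 infected
Step 6: +0 new -> 48 infected

Answer: 48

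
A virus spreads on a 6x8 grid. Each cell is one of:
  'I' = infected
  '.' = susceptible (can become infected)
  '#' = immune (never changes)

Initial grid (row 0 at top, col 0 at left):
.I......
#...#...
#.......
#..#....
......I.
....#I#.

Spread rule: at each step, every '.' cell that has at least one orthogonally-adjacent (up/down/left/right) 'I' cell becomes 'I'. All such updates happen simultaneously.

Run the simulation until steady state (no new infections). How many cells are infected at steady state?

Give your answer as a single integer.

Answer: 41

Derivation:
Step 0 (initial): 3 infected
Step 1: +6 new -> 9 infected
Step 2: +8 new -> 17 infected
Step 3: +9 new -> 26 infected
Step 4: +10 new -> 36 infected
Step 5: +4 new -> 40 infected
Step 6: +1 new -> 41 infected
Step 7: +0 new -> 41 infected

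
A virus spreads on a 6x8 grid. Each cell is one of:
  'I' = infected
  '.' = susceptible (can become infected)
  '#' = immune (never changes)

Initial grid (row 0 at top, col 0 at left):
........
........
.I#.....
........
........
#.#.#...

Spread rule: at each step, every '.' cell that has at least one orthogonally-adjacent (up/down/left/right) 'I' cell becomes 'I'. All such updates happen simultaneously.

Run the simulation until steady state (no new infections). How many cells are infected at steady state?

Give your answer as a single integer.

Answer: 44

Derivation:
Step 0 (initial): 1 infected
Step 1: +3 new -> 4 infected
Step 2: +6 new -> 10 infected
Step 3: +7 new -> 17 infected
Step 4: +5 new -> 22 infected
Step 5: +6 new -> 28 infected
Step 6: +5 new -> 33 infected
Step 7: +6 new -> 39 infected
Step 8: +4 new -> 43 infected
Step 9: +1 new -> 44 infected
Step 10: +0 new -> 44 infected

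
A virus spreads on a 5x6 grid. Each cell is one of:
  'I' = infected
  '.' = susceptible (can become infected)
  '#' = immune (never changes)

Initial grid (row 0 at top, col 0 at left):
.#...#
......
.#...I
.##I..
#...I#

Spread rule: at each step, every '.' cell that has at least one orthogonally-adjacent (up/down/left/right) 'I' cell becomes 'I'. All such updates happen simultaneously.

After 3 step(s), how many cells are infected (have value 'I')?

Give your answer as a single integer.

Step 0 (initial): 3 infected
Step 1: +6 new -> 9 infected
Step 2: +4 new -> 13 infected
Step 3: +4 new -> 17 infected

Answer: 17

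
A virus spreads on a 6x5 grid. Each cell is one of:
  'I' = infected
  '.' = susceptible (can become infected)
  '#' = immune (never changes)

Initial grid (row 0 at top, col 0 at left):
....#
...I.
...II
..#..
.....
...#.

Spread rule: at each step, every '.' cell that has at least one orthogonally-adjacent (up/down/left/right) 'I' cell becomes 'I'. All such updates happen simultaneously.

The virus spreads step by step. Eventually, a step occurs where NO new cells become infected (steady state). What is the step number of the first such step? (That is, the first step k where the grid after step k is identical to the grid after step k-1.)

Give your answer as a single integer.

Step 0 (initial): 3 infected
Step 1: +6 new -> 9 infected
Step 2: +5 new -> 14 infected
Step 3: +6 new -> 20 infected
Step 4: +4 new -> 24 infected
Step 5: +2 new -> 26 infected
Step 6: +1 new -> 27 infected
Step 7: +0 new -> 27 infected

Answer: 7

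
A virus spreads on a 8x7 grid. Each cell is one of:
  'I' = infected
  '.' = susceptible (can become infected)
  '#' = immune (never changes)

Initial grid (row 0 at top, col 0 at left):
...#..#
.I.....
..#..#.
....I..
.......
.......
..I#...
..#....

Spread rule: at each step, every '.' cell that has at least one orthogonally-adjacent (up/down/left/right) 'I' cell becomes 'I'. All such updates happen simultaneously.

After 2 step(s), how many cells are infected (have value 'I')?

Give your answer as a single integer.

Step 0 (initial): 3 infected
Step 1: +10 new -> 13 infected
Step 2: +17 new -> 30 infected

Answer: 30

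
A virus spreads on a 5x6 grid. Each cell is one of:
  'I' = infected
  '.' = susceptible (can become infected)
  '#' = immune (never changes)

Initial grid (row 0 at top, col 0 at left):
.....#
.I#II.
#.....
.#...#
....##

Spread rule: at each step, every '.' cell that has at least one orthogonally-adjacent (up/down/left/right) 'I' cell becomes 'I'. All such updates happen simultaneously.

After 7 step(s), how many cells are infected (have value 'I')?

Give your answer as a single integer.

Step 0 (initial): 3 infected
Step 1: +8 new -> 11 infected
Step 2: +6 new -> 17 infected
Step 3: +2 new -> 19 infected
Step 4: +1 new -> 20 infected
Step 5: +1 new -> 21 infected
Step 6: +1 new -> 22 infected
Step 7: +1 new -> 23 infected

Answer: 23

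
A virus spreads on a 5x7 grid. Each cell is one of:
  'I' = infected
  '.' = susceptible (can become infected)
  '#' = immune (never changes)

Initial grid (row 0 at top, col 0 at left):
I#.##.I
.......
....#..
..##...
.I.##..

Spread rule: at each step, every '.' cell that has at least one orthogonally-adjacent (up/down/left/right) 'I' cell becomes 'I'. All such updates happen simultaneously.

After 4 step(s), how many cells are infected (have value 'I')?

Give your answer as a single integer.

Step 0 (initial): 3 infected
Step 1: +6 new -> 9 infected
Step 2: +6 new -> 15 infected
Step 3: +5 new -> 20 infected
Step 4: +5 new -> 25 infected

Answer: 25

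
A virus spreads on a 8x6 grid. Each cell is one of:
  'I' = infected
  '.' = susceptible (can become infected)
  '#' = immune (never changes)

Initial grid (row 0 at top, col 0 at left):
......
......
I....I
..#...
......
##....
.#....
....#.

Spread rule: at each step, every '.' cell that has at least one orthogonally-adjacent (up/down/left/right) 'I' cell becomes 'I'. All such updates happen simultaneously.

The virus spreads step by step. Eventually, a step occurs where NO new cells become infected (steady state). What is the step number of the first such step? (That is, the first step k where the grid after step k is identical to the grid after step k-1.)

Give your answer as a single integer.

Answer: 11

Derivation:
Step 0 (initial): 2 infected
Step 1: +6 new -> 8 infected
Step 2: +10 new -> 18 infected
Step 3: +8 new -> 26 infected
Step 4: +6 new -> 32 infected
Step 5: +4 new -> 36 infected
Step 6: +2 new -> 38 infected
Step 7: +2 new -> 40 infected
Step 8: +1 new -> 41 infected
Step 9: +1 new -> 42 infected
Step 10: +1 new -> 43 infected
Step 11: +0 new -> 43 infected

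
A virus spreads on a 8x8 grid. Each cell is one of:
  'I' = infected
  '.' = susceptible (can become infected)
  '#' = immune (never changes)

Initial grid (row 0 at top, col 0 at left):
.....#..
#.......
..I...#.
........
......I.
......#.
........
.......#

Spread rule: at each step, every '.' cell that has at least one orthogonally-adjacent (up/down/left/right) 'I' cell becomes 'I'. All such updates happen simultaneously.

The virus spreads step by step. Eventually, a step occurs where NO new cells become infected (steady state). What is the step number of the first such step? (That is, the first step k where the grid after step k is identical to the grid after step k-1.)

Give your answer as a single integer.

Step 0 (initial): 2 infected
Step 1: +7 new -> 9 infected
Step 2: +13 new -> 22 infected
Step 3: +13 new -> 35 infected
Step 4: +11 new -> 46 infected
Step 5: +8 new -> 54 infected
Step 6: +4 new -> 58 infected
Step 7: +1 new -> 59 infected
Step 8: +0 new -> 59 infected

Answer: 8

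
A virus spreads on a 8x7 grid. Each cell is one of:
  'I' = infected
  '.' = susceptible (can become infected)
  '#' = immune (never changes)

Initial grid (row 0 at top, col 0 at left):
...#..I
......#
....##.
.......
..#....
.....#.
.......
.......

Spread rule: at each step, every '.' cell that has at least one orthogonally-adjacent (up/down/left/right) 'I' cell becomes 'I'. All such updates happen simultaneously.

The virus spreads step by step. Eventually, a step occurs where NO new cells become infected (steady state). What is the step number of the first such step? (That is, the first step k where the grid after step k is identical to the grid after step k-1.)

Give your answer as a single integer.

Answer: 14

Derivation:
Step 0 (initial): 1 infected
Step 1: +1 new -> 2 infected
Step 2: +2 new -> 4 infected
Step 3: +1 new -> 5 infected
Step 4: +1 new -> 6 infected
Step 5: +2 new -> 8 infected
Step 6: +4 new -> 12 infected
Step 7: +6 new -> 18 infected
Step 8: +6 new -> 24 infected
Step 9: +7 new -> 31 infected
Step 10: +7 new -> 38 infected
Step 11: +6 new -> 44 infected
Step 12: +4 new -> 48 infected
Step 13: +2 new -> 50 infected
Step 14: +0 new -> 50 infected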